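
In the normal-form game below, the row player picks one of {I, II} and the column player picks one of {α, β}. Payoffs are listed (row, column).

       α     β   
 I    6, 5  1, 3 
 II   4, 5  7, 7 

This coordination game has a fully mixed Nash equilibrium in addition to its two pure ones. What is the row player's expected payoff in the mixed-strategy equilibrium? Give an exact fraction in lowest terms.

19/4

The column player mixes with probability q on α, chosen so the row player is indifferent: 6q + 1(1−q) = 4q + 7(1−q) gives q = 3/4.
The row player's expected payoff (from either row, since indifferent) is 6·3/4 + 1·1/4 = 19/4.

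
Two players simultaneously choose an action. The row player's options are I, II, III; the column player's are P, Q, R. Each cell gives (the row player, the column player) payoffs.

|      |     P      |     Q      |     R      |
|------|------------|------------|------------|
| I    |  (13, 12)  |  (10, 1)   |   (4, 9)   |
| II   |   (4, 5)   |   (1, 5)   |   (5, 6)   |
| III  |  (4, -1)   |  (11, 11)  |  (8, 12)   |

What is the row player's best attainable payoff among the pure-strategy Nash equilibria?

13

(I, P) is a pure NE (the row player: 13 ≥ 4; the column player: 12 ≥ 9). The row player gets 13.
(III, R) is a pure NE (the row player: 8 ≥ 5; the column player: 12 ≥ 11). The row player gets 8.
Every other cell has a profitable deviation for at least one player. Highest of {13, 8} is 13.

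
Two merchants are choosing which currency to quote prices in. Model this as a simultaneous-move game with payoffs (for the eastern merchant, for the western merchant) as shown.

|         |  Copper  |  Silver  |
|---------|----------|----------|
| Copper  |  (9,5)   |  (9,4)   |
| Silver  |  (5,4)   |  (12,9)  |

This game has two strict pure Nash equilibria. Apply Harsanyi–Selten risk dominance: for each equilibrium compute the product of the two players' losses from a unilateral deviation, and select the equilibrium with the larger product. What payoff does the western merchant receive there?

At both Copper: the eastern merchant loses 9 − 5 = 4 by deviating; the western merchant loses 5 − 4 = 1. Product = 4·1 = 4.
At both Silver: the eastern merchant loses 12 − 9 = 3 by deviating; the western merchant loses 9 − 4 = 5. Product = 3·5 = 15.
15 > 4, so both Silver is risk-dominant. The western merchant's payoff there is 9.

9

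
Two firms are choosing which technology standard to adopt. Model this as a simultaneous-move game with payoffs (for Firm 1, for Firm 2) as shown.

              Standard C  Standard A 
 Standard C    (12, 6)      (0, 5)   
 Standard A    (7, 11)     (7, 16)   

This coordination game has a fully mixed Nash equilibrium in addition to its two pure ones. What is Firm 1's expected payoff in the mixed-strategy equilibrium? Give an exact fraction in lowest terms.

7

Firm 2 mixes with probability q on Standard C, chosen so Firm 1 is indifferent: 12q + 0(1−q) = 7q + 7(1−q) gives q = 7/12.
Firm 1's expected payoff (from either row, since indifferent) is 12·7/12 + 0·5/12 = 7.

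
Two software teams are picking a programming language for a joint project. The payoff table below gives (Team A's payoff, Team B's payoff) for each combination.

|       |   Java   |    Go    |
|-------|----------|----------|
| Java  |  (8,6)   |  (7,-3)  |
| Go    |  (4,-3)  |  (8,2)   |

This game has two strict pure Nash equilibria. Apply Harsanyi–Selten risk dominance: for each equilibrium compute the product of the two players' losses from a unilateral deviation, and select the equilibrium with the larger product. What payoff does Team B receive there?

At both Java: Team A loses 8 − 4 = 4 by deviating; Team B loses 6 − (-3) = 9. Product = 4·9 = 36.
At both Go: Team A loses 8 − 7 = 1 by deviating; Team B loses 2 − (-3) = 5. Product = 1·5 = 5.
36 > 5, so both Java is risk-dominant. Team B's payoff there is 6.

6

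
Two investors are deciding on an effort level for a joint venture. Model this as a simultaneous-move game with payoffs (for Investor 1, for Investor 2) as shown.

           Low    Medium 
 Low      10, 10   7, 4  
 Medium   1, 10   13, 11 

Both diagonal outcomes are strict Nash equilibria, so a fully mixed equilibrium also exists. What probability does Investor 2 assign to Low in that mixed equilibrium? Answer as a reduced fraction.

Investor 2's mix q on Low must make Investor 1 indifferent between Low and Medium.
Investor 1's payoff from Low: 10q + 7(1−q). From Medium: 1q + 13(1−q).
Set equal: 9q = 6(1−q) → q = 6/15 = 2/5.

2/5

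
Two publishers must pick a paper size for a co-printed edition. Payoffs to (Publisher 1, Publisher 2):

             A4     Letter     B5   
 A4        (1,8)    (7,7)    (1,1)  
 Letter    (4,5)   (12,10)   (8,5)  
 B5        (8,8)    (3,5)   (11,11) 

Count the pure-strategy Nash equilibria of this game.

Both Letter: Publisher 1 gets 12 (best alternative 7); Publisher 2 gets 10 (best alternative 5). Neither deviates — NE.
Both B5: Publisher 1 gets 11 (best alternative 8); Publisher 2 gets 11 (best alternative 8). Neither deviates — NE.
Both A4 is not a NE: Publisher 1 would switch to B5 (8 > 1).
No other cell survives both best-response checks, so there are 2 pure NE.

2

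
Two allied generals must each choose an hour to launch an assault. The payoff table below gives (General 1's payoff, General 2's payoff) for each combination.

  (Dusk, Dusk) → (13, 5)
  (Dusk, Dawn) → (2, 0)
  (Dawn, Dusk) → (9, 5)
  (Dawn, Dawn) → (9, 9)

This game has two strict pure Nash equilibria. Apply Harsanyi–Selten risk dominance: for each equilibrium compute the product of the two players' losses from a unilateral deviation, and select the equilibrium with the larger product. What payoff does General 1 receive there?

9

At both Dusk: General 1 loses 13 − 9 = 4 by deviating; General 2 loses 5 − 0 = 5. Product = 4·5 = 20.
At both Dawn: General 1 loses 9 − 2 = 7 by deviating; General 2 loses 9 − 5 = 4. Product = 7·4 = 28.
28 > 20, so both Dawn is risk-dominant. General 1's payoff there is 9.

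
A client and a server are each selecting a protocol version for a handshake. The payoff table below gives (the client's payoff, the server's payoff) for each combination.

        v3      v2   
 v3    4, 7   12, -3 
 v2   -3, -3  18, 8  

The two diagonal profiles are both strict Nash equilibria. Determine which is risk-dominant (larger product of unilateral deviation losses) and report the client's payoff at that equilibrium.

4

At both v3: the client loses 4 − (-3) = 7 by deviating; the server loses 7 − (-3) = 10. Product = 7·10 = 70.
At both v2: the client loses 18 − 12 = 6 by deviating; the server loses 8 − (-3) = 11. Product = 6·11 = 66.
70 > 66, so both v3 is risk-dominant. The client's payoff there is 4.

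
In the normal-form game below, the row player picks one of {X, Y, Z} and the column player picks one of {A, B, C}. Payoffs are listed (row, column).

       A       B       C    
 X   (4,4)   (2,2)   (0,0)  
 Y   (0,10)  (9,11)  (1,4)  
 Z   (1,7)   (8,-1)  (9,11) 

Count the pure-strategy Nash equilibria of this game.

(X, A): the row player gets 4 (best alternative 1); the column player gets 4 (best alternative 2). Neither deviates — NE.
(Y, B): the row player gets 9 (best alternative 8); the column player gets 11 (best alternative 10). Neither deviates — NE.
(Z, C): the row player gets 9 (best alternative 1); the column player gets 11 (best alternative 7). Neither deviates — NE.
(Z, B) is not a NE: the row player would switch to Y (9 > 8).
No other cell survives both best-response checks, so there are 3 pure NE.

3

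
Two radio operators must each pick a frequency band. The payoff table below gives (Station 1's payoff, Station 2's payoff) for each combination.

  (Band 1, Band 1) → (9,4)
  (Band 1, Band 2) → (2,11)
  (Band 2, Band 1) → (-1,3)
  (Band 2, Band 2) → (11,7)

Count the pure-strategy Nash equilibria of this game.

1

Both Band 2: Station 1 gets 11 (best alternative 2); Station 2 gets 7 (best alternative 3). Neither deviates — NE.
Both Band 1 is not a NE: Station 2 would switch to Band 2 (11 > 4).
No other cell survives both best-response checks, so there is 1 pure NE.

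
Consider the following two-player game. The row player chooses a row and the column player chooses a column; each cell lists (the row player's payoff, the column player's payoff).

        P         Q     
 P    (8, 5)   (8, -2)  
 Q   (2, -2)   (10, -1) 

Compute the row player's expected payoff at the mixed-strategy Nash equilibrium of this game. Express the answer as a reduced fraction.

8

The column player mixes with probability q on P, chosen so the row player is indifferent: 8q + 8(1−q) = 2q + 10(1−q) gives q = 1/4.
The row player's expected payoff (from either row, since indifferent) is 8·1/4 + 8·3/4 = 8.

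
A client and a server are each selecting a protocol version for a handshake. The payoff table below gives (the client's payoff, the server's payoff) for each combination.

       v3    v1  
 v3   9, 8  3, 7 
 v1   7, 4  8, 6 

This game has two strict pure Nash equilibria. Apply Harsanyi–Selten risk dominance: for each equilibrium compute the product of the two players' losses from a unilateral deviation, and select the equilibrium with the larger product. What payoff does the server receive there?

At both v3: the client loses 9 − 7 = 2 by deviating; the server loses 8 − 7 = 1. Product = 2·1 = 2.
At both v1: the client loses 8 − 3 = 5 by deviating; the server loses 6 − 4 = 2. Product = 5·2 = 10.
10 > 2, so both v1 is risk-dominant. The server's payoff there is 6.

6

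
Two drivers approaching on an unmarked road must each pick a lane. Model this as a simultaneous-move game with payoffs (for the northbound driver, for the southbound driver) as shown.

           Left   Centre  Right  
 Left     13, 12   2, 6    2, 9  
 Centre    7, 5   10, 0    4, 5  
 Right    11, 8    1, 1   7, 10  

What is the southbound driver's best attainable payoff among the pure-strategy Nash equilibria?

Both Left is a pure NE (the northbound driver: 13 ≥ 11; the southbound driver: 12 ≥ 9). The southbound driver gets 12.
Both Right is a pure NE (the northbound driver: 7 ≥ 4; the southbound driver: 10 ≥ 8). The southbound driver gets 10.
Every other cell has a profitable deviation for at least one player. Highest of {12, 10} is 12.

12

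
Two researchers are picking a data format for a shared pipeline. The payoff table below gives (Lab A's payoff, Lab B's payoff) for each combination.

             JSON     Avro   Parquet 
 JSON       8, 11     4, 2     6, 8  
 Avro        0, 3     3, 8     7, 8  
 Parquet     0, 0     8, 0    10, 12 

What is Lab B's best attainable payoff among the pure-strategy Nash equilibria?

12

Both JSON is a pure NE (Lab A: 8 ≥ 0; Lab B: 11 ≥ 8). Lab B gets 11.
Both Parquet is a pure NE (Lab A: 10 ≥ 7; Lab B: 12 ≥ 0). Lab B gets 12.
Every other cell has a profitable deviation for at least one player. Highest of {11, 12} is 12.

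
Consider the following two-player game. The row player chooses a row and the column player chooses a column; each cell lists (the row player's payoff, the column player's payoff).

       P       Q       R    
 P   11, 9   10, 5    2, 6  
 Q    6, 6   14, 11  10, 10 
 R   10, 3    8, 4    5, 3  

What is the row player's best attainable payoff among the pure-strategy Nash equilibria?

14

Both P is a pure NE (the row player: 11 ≥ 10; the column player: 9 ≥ 6). The row player gets 11.
Both Q is a pure NE (the row player: 14 ≥ 10; the column player: 11 ≥ 10). The row player gets 14.
Every other cell has a profitable deviation for at least one player. Highest of {11, 14} is 14.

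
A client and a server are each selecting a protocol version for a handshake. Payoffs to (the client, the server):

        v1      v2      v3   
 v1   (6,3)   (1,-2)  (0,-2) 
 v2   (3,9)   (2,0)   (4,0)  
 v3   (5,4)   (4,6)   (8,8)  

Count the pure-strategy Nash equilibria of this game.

2

Both v1: the client gets 6 (best alternative 5); the server gets 3 (best alternative -2). Neither deviates — NE.
Both v3: the client gets 8 (best alternative 4); the server gets 8 (best alternative 6). Neither deviates — NE.
Both v2 is not a NE: the client would switch to v3 (4 > 2).
No other cell survives both best-response checks, so there are 2 pure NE.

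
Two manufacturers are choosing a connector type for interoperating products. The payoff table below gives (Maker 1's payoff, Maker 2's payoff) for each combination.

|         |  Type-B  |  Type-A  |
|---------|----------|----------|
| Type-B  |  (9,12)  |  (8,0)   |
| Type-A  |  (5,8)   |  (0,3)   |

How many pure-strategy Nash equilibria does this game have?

1

Both Type-B: Maker 1 gets 9 (best alternative 5); Maker 2 gets 12 (best alternative 0). Neither deviates — NE.
Both Type-A is not a NE: Maker 1 would switch to Type-B (8 > 0).
No other cell survives both best-response checks, so there is 1 pure NE.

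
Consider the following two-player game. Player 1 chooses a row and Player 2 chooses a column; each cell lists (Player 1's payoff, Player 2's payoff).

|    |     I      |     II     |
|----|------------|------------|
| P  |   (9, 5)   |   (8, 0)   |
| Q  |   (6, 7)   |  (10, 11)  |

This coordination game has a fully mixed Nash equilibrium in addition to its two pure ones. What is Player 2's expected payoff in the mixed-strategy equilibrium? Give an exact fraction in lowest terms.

Player 1 mixes with probability p on P, chosen so Player 2 is indifferent: 5p + 7(1−p) = 0p + 11(1−p) gives p = 4/9.
Player 2's expected payoff is 5·4/9 + 7·5/9 = 55/9.

55/9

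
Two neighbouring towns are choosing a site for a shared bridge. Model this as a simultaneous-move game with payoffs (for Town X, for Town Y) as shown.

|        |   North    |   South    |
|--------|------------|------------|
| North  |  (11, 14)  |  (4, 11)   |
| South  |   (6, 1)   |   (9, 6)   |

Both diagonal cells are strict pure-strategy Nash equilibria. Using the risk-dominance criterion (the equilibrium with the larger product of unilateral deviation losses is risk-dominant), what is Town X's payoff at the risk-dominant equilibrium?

At both North: Town X loses 11 − 6 = 5 by deviating; Town Y loses 14 − 11 = 3. Product = 5·3 = 15.
At both South: Town X loses 9 − 4 = 5 by deviating; Town Y loses 6 − 1 = 5. Product = 5·5 = 25.
25 > 15, so both South is risk-dominant. Town X's payoff there is 9.

9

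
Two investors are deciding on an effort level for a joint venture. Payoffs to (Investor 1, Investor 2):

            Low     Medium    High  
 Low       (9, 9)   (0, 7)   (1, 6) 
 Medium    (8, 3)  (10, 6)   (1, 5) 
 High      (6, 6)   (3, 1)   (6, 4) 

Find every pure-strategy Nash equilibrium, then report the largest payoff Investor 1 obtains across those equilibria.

10

Both Low is a pure NE (Investor 1: 9 ≥ 8; Investor 2: 9 ≥ 7). Investor 1 gets 9.
Both Medium is a pure NE (Investor 1: 10 ≥ 3; Investor 2: 6 ≥ 5). Investor 1 gets 10.
Every other cell has a profitable deviation for at least one player. Highest of {9, 10} is 10.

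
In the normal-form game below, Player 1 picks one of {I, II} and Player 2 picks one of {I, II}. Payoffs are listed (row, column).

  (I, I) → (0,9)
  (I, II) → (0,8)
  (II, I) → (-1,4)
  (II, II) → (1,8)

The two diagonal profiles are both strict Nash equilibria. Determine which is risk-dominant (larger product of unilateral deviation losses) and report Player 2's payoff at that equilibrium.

At both I: Player 1 loses 0 − (-1) = 1 by deviating; Player 2 loses 9 − 8 = 1. Product = 1·1 = 1.
At both II: Player 1 loses 1 − 0 = 1 by deviating; Player 2 loses 8 − 4 = 4. Product = 1·4 = 4.
4 > 1, so both II is risk-dominant. Player 2's payoff there is 8.

8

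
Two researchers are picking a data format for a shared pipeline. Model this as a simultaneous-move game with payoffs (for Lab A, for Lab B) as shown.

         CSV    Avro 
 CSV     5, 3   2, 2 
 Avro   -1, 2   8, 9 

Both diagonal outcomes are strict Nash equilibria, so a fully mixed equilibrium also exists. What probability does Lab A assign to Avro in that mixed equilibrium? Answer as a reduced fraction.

Lab A's mix p on CSV must make Lab B indifferent between CSV and Avro.
Lab B's payoff from CSV: 3p + 2(1−p). From Avro: 2p + 9(1−p).
Set equal: 1p = 7(1−p) → p = 7/8.
Probability on Avro is 1 − 7/8 = 1/8.

1/8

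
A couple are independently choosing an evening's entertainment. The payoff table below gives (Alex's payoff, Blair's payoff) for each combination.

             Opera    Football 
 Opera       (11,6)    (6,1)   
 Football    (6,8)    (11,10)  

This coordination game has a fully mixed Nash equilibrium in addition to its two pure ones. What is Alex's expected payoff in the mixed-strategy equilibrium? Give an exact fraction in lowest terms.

Blair mixes with probability q on Opera, chosen so Alex is indifferent: 11q + 6(1−q) = 6q + 11(1−q) gives q = 1/2.
Alex's expected payoff (from either row, since indifferent) is 11·1/2 + 6·1/2 = 17/2.

17/2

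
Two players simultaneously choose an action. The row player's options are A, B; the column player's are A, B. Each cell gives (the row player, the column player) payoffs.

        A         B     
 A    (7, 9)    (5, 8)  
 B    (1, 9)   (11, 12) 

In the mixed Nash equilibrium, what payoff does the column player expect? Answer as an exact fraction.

The row player mixes with probability p on A, chosen so the column player is indifferent: 9p + 9(1−p) = 8p + 12(1−p) gives p = 3/4.
The column player's expected payoff is 9·3/4 + 9·1/4 = 9.

9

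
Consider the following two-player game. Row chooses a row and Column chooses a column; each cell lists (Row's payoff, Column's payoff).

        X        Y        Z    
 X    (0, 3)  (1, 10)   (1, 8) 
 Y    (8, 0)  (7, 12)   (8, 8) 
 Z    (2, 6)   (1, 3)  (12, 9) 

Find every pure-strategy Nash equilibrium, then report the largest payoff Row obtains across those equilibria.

12

Both Y is a pure NE (Row: 7 ≥ 1; Column: 12 ≥ 8). Row gets 7.
Both Z is a pure NE (Row: 12 ≥ 8; Column: 9 ≥ 6). Row gets 12.
Every other cell has a profitable deviation for at least one player. Highest of {7, 12} is 12.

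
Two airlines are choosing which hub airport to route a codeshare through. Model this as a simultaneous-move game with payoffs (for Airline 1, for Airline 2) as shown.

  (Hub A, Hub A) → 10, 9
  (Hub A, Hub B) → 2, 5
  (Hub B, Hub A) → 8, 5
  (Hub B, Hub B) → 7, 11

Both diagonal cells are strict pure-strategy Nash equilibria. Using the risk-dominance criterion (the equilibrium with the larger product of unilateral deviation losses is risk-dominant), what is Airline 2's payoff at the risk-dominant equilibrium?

At both Hub A: Airline 1 loses 10 − 8 = 2 by deviating; Airline 2 loses 9 − 5 = 4. Product = 2·4 = 8.
At both Hub B: Airline 1 loses 7 − 2 = 5 by deviating; Airline 2 loses 11 − 5 = 6. Product = 5·6 = 30.
30 > 8, so both Hub B is risk-dominant. Airline 2's payoff there is 11.

11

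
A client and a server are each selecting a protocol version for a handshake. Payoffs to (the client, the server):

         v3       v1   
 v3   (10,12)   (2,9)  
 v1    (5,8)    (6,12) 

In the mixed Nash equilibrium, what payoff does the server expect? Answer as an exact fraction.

72/7

The client mixes with probability p on v3, chosen so the server is indifferent: 12p + 8(1−p) = 9p + 12(1−p) gives p = 4/7.
The server's expected payoff is 12·4/7 + 8·3/7 = 72/7.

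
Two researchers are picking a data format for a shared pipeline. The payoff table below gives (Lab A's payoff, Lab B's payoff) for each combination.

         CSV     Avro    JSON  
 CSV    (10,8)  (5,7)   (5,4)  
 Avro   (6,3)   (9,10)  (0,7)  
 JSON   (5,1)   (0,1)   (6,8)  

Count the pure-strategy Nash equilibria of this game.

Both CSV: Lab A gets 10 (best alternative 6); Lab B gets 8 (best alternative 7). Neither deviates — NE.
Both Avro: Lab A gets 9 (best alternative 5); Lab B gets 10 (best alternative 7). Neither deviates — NE.
Both JSON: Lab A gets 6 (best alternative 5); Lab B gets 8 (best alternative 1). Neither deviates — NE.
(Avro, CSV) is not a NE: Lab A would switch to CSV (10 > 6).
No other cell survives both best-response checks, so there are 3 pure NE.

3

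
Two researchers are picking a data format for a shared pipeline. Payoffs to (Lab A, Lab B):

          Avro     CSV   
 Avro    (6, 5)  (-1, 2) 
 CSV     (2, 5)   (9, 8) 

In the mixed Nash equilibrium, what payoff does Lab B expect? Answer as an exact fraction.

5

Lab A mixes with probability p on Avro, chosen so Lab B is indifferent: 5p + 5(1−p) = 2p + 8(1−p) gives p = 1/2.
Lab B's expected payoff is 5·1/2 + 5·1/2 = 5.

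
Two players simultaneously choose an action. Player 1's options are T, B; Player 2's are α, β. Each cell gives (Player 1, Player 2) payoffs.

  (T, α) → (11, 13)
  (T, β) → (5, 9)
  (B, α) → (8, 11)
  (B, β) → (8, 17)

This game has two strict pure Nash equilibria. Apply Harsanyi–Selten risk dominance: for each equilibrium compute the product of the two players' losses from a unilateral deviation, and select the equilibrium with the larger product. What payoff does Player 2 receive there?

17

At (T, α): Player 1 loses 11 − 8 = 3 by deviating; Player 2 loses 13 − 9 = 4. Product = 3·4 = 12.
At (B, β): Player 1 loses 8 − 5 = 3 by deviating; Player 2 loses 17 − 11 = 6. Product = 3·6 = 18.
18 > 12, so (B, β) is risk-dominant. Player 2's payoff there is 17.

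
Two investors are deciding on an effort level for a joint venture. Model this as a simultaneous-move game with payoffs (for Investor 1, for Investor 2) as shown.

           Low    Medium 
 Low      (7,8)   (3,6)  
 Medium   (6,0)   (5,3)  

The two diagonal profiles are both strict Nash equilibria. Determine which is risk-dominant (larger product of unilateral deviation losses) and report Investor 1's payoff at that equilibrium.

At both Low: Investor 1 loses 7 − 6 = 1 by deviating; Investor 2 loses 8 − 6 = 2. Product = 1·2 = 2.
At both Medium: Investor 1 loses 5 − 3 = 2 by deviating; Investor 2 loses 3 − 0 = 3. Product = 2·3 = 6.
6 > 2, so both Medium is risk-dominant. Investor 1's payoff there is 5.

5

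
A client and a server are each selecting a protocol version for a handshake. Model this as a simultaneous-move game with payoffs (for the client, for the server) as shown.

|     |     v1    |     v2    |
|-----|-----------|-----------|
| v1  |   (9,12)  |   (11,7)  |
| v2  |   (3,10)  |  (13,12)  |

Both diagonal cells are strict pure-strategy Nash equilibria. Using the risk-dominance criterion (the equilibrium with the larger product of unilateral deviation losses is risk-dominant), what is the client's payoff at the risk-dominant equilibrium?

At both v1: the client loses 9 − 3 = 6 by deviating; the server loses 12 − 7 = 5. Product = 6·5 = 30.
At both v2: the client loses 13 − 11 = 2 by deviating; the server loses 12 − 10 = 2. Product = 2·2 = 4.
30 > 4, so both v1 is risk-dominant. The client's payoff there is 9.

9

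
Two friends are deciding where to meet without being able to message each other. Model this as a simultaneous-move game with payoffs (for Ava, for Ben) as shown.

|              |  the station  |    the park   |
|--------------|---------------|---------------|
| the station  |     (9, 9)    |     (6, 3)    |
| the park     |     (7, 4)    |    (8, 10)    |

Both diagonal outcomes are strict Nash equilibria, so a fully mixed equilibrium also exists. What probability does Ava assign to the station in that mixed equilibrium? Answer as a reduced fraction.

Ava's mix p on the station must make Ben indifferent between the station and the park.
Ben's payoff from the station: 9p + 4(1−p). From the park: 3p + 10(1−p).
Set equal: 6p = 6(1−p) → p = 6/12 = 1/2.

1/2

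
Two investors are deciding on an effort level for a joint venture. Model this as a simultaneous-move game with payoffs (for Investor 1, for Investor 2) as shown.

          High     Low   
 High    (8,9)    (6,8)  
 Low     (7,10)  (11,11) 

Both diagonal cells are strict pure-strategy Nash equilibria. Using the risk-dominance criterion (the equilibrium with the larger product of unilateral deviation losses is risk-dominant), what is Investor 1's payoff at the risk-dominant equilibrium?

At both High: Investor 1 loses 8 − 7 = 1 by deviating; Investor 2 loses 9 − 8 = 1. Product = 1·1 = 1.
At both Low: Investor 1 loses 11 − 6 = 5 by deviating; Investor 2 loses 11 − 10 = 1. Product = 5·1 = 5.
5 > 1, so both Low is risk-dominant. Investor 1's payoff there is 11.

11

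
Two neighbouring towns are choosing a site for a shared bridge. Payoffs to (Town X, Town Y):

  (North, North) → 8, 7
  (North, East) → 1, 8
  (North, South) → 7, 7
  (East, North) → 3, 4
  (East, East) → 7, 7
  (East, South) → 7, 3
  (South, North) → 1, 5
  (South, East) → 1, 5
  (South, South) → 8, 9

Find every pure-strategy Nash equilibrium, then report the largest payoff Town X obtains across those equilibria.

Both East is a pure NE (Town X: 7 ≥ 1; Town Y: 7 ≥ 4). Town X gets 7.
Both South is a pure NE (Town X: 8 ≥ 7; Town Y: 9 ≥ 5). Town X gets 8.
Every other cell has a profitable deviation for at least one player. Highest of {7, 8} is 8.

8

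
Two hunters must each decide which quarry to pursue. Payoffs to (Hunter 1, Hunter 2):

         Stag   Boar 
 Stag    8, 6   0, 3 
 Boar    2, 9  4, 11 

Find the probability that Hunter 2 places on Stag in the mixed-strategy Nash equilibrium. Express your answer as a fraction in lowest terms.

Hunter 2's mix q on Stag must make Hunter 1 indifferent between Stag and Boar.
Hunter 1's payoff from Stag: 8q + 0(1−q). From Boar: 2q + 4(1−q).
Set equal: 6q = 4(1−q) → q = 4/10 = 2/5.

2/5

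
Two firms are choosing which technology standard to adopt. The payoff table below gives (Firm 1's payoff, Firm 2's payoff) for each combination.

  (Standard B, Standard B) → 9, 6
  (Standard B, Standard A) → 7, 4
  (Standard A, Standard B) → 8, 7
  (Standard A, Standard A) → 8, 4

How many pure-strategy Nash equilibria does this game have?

Both Standard B: Firm 1 gets 9 (best alternative 8); Firm 2 gets 6 (best alternative 4). Neither deviates — NE.
Both Standard A is not a NE: Firm 2 would switch to Standard B (7 > 4).
No other cell survives both best-response checks, so there is 1 pure NE.

1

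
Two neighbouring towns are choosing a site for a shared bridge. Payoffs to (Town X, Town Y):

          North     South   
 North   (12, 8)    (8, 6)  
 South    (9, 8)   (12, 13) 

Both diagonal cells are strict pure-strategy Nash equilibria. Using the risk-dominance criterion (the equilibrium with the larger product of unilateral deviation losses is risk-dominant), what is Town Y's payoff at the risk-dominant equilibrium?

At both North: Town X loses 12 − 9 = 3 by deviating; Town Y loses 8 − 6 = 2. Product = 3·2 = 6.
At both South: Town X loses 12 − 8 = 4 by deviating; Town Y loses 13 − 8 = 5. Product = 4·5 = 20.
20 > 6, so both South is risk-dominant. Town Y's payoff there is 13.

13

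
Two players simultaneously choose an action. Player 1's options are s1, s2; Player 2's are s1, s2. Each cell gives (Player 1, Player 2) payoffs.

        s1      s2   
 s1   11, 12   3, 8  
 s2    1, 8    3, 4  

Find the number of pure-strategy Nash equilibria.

1

Both s1: Player 1 gets 11 (best alternative 1); Player 2 gets 12 (best alternative 8). Neither deviates — NE.
Both s2 is not a NE: Player 2 would switch to s1 (8 > 4).
No other cell survives both best-response checks, so there is 1 pure NE.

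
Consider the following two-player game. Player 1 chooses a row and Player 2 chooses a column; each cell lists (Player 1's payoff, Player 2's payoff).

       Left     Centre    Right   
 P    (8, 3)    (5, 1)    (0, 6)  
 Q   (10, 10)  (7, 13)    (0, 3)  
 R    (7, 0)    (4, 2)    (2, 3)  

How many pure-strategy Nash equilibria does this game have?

2

(Q, Centre): Player 1 gets 7 (best alternative 5); Player 2 gets 13 (best alternative 10). Neither deviates — NE.
(R, Right): Player 1 gets 2 (best alternative 0); Player 2 gets 3 (best alternative 2). Neither deviates — NE.
(P, Left) is not a NE: Player 1 would switch to Q (10 > 8).
No other cell survives both best-response checks, so there are 2 pure NE.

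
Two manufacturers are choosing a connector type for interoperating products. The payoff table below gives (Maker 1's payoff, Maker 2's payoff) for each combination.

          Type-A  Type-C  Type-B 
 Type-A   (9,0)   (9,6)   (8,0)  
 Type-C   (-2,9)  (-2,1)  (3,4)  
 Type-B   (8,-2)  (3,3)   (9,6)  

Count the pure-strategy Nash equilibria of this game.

(Type-A, Type-C): Maker 1 gets 9 (best alternative 3); Maker 2 gets 6 (best alternative 0). Neither deviates — NE.
Both Type-B: Maker 1 gets 9 (best alternative 8); Maker 2 gets 6 (best alternative 3). Neither deviates — NE.
Both Type-A is not a NE: Maker 2 would switch to Type-C (6 > 0).
No other cell survives both best-response checks, so there are 2 pure NE.

2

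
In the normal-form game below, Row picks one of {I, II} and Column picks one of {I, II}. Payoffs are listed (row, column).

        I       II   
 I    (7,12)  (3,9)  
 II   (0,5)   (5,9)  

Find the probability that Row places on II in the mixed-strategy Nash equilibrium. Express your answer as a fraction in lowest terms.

3/7

Row's mix p on I must make Column indifferent between I and II.
Column's payoff from I: 12p + 5(1−p). From II: 9p + 9(1−p).
Set equal: 3p = 4(1−p) → p = 4/7.
Probability on II is 1 − 4/7 = 3/7.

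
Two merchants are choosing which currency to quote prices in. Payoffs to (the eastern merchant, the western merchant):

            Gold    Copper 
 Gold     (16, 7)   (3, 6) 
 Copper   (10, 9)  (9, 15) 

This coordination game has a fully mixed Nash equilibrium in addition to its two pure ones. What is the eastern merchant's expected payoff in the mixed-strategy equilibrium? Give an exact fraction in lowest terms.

The western merchant mixes with probability q on Gold, chosen so the eastern merchant is indifferent: 16q + 3(1−q) = 10q + 9(1−q) gives q = 1/2.
The eastern merchant's expected payoff (from either row, since indifferent) is 16·1/2 + 3·1/2 = 19/2.

19/2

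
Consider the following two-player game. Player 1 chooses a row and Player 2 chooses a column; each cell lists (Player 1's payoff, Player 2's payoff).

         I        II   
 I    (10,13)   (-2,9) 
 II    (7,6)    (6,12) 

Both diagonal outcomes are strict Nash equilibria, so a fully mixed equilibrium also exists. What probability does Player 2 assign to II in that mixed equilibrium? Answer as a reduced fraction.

3/11

Player 2's mix q on I must make Player 1 indifferent between I and II.
Player 1's payoff from I: 10q + (-2)(1−q). From II: 7q + 6(1−q).
Set equal: 3q = 8(1−q) → q = 8/11.
Probability on II is 1 − 8/11 = 3/11.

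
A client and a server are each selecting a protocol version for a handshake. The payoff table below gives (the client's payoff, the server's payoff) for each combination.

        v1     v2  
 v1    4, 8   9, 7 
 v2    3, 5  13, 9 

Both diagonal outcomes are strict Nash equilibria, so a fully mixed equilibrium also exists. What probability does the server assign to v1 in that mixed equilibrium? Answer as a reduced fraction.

4/5

The server's mix q on v1 must make the client indifferent between v1 and v2.
The client's payoff from v1: 4q + 9(1−q). From v2: 3q + 13(1−q).
Set equal: 1q = 4(1−q) → q = 4/5.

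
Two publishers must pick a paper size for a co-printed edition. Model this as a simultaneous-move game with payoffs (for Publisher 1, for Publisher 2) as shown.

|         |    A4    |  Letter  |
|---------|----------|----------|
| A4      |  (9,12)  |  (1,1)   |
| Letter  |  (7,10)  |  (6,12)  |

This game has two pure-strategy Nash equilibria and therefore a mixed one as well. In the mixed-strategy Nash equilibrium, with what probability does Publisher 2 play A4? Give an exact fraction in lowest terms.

Publisher 2's mix q on A4 must make Publisher 1 indifferent between A4 and Letter.
Publisher 1's payoff from A4: 9q + 1(1−q). From Letter: 7q + 6(1−q).
Set equal: 2q = 5(1−q) → q = 5/7.

5/7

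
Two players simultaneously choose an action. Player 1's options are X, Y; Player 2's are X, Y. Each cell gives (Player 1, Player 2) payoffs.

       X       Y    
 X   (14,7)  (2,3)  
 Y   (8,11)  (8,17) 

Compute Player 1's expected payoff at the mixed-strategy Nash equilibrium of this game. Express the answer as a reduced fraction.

8

Player 2 mixes with probability q on X, chosen so Player 1 is indifferent: 14q + 2(1−q) = 8q + 8(1−q) gives q = 1/2.
Player 1's expected payoff (from either row, since indifferent) is 14·1/2 + 2·1/2 = 8.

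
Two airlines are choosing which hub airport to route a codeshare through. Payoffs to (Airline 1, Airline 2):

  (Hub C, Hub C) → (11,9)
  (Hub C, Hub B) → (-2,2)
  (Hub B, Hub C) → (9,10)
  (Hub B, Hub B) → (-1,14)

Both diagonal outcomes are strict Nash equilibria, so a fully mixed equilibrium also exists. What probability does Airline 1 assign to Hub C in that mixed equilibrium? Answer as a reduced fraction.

Airline 1's mix p on Hub C must make Airline 2 indifferent between Hub C and Hub B.
Airline 2's payoff from Hub C: 9p + 10(1−p). From Hub B: 2p + 14(1−p).
Set equal: 7p = 4(1−p) → p = 4/11.

4/11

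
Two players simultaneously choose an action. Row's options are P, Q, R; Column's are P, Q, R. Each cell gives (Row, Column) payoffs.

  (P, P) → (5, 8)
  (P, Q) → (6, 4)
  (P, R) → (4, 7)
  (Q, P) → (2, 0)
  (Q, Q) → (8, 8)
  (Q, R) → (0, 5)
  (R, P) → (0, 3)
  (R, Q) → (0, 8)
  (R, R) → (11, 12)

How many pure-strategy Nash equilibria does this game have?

3

Both P: Row gets 5 (best alternative 2); Column gets 8 (best alternative 7). Neither deviates — NE.
Both Q: Row gets 8 (best alternative 6); Column gets 8 (best alternative 5). Neither deviates — NE.
Both R: Row gets 11 (best alternative 4); Column gets 12 (best alternative 8). Neither deviates — NE.
(P, Q) is not a NE: Row would switch to Q (8 > 6).
No other cell survives both best-response checks, so there are 3 pure NE.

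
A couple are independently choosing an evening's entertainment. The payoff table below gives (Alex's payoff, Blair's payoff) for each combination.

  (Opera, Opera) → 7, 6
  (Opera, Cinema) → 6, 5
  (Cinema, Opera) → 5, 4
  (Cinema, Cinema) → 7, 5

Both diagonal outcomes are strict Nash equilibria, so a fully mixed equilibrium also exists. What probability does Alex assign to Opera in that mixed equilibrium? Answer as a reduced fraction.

Alex's mix p on Opera must make Blair indifferent between Opera and Cinema.
Blair's payoff from Opera: 6p + 4(1−p). From Cinema: 5p + 5(1−p).
Set equal: 1p = 1(1−p) → p = 1/2.

1/2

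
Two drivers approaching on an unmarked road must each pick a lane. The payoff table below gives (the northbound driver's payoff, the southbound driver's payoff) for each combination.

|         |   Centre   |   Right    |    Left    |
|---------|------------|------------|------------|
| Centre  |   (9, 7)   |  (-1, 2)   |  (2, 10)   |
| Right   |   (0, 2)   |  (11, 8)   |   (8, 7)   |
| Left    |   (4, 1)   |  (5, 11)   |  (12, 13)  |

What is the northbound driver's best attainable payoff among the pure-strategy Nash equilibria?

12

Both Right is a pure NE (the northbound driver: 11 ≥ 5; the southbound driver: 8 ≥ 7). The northbound driver gets 11.
Both Left is a pure NE (the northbound driver: 12 ≥ 8; the southbound driver: 13 ≥ 11). The northbound driver gets 12.
Every other cell has a profitable deviation for at least one player. Highest of {11, 12} is 12.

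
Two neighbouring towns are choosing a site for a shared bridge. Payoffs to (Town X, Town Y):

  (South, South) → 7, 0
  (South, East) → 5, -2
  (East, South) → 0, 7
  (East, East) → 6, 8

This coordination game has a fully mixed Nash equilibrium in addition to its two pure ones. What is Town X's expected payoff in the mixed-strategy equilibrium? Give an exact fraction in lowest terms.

Town Y mixes with probability q on South, chosen so Town X is indifferent: 7q + 5(1−q) = 0q + 6(1−q) gives q = 1/8.
Town X's expected payoff (from either row, since indifferent) is 7·1/8 + 5·7/8 = 21/4.

21/4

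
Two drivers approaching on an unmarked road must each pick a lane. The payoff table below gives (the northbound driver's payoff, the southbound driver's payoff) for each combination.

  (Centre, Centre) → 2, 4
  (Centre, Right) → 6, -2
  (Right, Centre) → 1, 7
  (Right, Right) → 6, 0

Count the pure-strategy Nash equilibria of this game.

1

Both Centre: the northbound driver gets 2 (best alternative 1); the southbound driver gets 4 (best alternative -2). Neither deviates — NE.
Both Right is not a NE: the southbound driver would switch to Centre (7 > 0).
No other cell survives both best-response checks, so there is 1 pure NE.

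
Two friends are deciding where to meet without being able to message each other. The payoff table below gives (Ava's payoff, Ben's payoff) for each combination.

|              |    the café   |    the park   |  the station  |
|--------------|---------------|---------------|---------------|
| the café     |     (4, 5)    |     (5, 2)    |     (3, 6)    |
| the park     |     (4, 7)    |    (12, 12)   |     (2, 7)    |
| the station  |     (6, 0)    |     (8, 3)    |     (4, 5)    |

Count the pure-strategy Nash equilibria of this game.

Both the park: Ava gets 12 (best alternative 8); Ben gets 12 (best alternative 7). Neither deviates — NE.
Both the station: Ava gets 4 (best alternative 3); Ben gets 5 (best alternative 3). Neither deviates — NE.
Both the café is not a NE: Ava would switch to the station (6 > 4).
No other cell survives both best-response checks, so there are 2 pure NE.

2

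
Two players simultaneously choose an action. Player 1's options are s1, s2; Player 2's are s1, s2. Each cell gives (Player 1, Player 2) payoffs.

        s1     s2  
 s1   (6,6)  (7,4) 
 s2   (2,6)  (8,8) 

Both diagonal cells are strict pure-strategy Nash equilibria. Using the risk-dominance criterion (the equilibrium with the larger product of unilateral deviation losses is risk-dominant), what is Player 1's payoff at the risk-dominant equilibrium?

6

At both s1: Player 1 loses 6 − 2 = 4 by deviating; Player 2 loses 6 − 4 = 2. Product = 4·2 = 8.
At both s2: Player 1 loses 8 − 7 = 1 by deviating; Player 2 loses 8 − 6 = 2. Product = 1·2 = 2.
8 > 2, so both s1 is risk-dominant. Player 1's payoff there is 6.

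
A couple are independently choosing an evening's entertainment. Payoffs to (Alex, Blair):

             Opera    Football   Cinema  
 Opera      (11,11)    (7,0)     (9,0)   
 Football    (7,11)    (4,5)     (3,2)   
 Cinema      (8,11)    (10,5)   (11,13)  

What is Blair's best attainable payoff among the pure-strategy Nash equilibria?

13

Both Opera is a pure NE (Alex: 11 ≥ 8; Blair: 11 ≥ 0). Blair gets 11.
Both Cinema is a pure NE (Alex: 11 ≥ 9; Blair: 13 ≥ 11). Blair gets 13.
Every other cell has a profitable deviation for at least one player. Highest of {11, 13} is 13.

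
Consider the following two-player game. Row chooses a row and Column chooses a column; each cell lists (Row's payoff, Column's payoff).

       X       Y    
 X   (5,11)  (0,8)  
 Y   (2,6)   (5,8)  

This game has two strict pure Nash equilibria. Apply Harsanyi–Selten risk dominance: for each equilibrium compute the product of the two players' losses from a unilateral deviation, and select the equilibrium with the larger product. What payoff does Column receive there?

At both X: Row loses 5 − 2 = 3 by deviating; Column loses 11 − 8 = 3. Product = 3·3 = 9.
At both Y: Row loses 5 − 0 = 5 by deviating; Column loses 8 − 6 = 2. Product = 5·2 = 10.
10 > 9, so both Y is risk-dominant. Column's payoff there is 8.

8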